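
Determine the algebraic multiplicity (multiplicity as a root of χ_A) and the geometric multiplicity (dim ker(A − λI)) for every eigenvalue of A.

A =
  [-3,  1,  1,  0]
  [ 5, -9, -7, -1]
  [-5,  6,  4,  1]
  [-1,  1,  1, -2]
λ = -3: alg = 2, geom = 1; λ = -2: alg = 2, geom = 1

Step 1 — factor the characteristic polynomial to read off the algebraic multiplicities:
  χ_A(x) = (x + 2)^2*(x + 3)^2

Step 2 — compute geometric multiplicities via the rank-nullity identity g(λ) = n − rank(A − λI):
  rank(A − (-3)·I) = 3, so dim ker(A − (-3)·I) = n − 3 = 1
  rank(A − (-2)·I) = 3, so dim ker(A − (-2)·I) = n − 3 = 1

Summary:
  λ = -3: algebraic multiplicity = 2, geometric multiplicity = 1
  λ = -2: algebraic multiplicity = 2, geometric multiplicity = 1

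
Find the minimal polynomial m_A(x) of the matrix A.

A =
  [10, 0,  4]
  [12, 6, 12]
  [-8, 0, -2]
x^2 - 8*x + 12

The characteristic polynomial is χ_A(x) = (x - 6)^2*(x - 2), so the eigenvalues are known. The minimal polynomial is
  m_A(x) = Π_λ (x − λ)^{k_λ}
where k_λ is the size of the *largest* Jordan block for λ (equivalently, the smallest k with (A − λI)^k v = 0 for every generalised eigenvector v of λ).

  λ = 2: largest Jordan block has size 1, contributing (x − 2)
  λ = 6: largest Jordan block has size 1, contributing (x − 6)

So m_A(x) = (x - 6)*(x - 2) = x^2 - 8*x + 12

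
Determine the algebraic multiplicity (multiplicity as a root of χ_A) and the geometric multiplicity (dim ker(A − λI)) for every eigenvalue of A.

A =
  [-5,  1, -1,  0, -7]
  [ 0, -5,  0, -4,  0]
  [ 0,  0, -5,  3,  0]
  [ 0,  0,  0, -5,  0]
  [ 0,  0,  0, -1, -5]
λ = -5: alg = 5, geom = 3

Step 1 — factor the characteristic polynomial to read off the algebraic multiplicities:
  χ_A(x) = (x + 5)^5

Step 2 — compute geometric multiplicities via the rank-nullity identity g(λ) = n − rank(A − λI):
  rank(A − (-5)·I) = 2, so dim ker(A − (-5)·I) = n − 2 = 3

Summary:
  λ = -5: algebraic multiplicity = 5, geometric multiplicity = 3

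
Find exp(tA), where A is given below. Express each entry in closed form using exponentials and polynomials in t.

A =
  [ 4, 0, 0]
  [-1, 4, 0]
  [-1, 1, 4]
e^{tA} =
  [exp(4*t), 0, 0]
  [-t*exp(4*t), exp(4*t), 0]
  [-t^2*exp(4*t)/2 - t*exp(4*t), t*exp(4*t), exp(4*t)]

Strategy: write A = P · J · P⁻¹ where J is a Jordan canonical form, so e^{tA} = P · e^{tJ} · P⁻¹, and e^{tJ} can be computed block-by-block.

A has Jordan form
J =
  [4, 1, 0]
  [0, 4, 1]
  [0, 0, 4]
(up to reordering of blocks).

Per-block formulas:
  For a 3×3 Jordan block J_3(4): exp(t · J_3(4)) = e^(4t)·(I + t·N + (t^2/2)·N^2), where N is the 3×3 nilpotent shift.

After assembling e^{tJ} and conjugating by P, we get:

e^{tA} =
  [exp(4*t), 0, 0]
  [-t*exp(4*t), exp(4*t), 0]
  [-t^2*exp(4*t)/2 - t*exp(4*t), t*exp(4*t), exp(4*t)]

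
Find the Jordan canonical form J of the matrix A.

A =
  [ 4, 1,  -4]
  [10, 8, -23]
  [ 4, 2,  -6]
J_3(2)

The characteristic polynomial is
  det(x·I − A) = x^3 - 6*x^2 + 12*x - 8 = (x - 2)^3

Eigenvalues and multiplicities (the geometric multiplicity of λ is n − rank(A − λI), which equals the number of Jordan blocks for λ):
  λ = 2: algebraic multiplicity = 3, geometric multiplicity = 1

Determining the block sizes for each eigenvalue:
  λ = 2: one block (gm = 1), so the single block has size am = 3 → block sizes [3]

Assembling the blocks gives a Jordan form
J =
  [2, 1, 0]
  [0, 2, 1]
  [0, 0, 2]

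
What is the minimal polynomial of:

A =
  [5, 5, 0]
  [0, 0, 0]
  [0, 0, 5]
x^2 - 5*x

The characteristic polynomial is χ_A(x) = x*(x - 5)^2, so the eigenvalues are known. The minimal polynomial is
  m_A(x) = Π_λ (x − λ)^{k_λ}
where k_λ is the size of the *largest* Jordan block for λ (equivalently, the smallest k with (A − λI)^k v = 0 for every generalised eigenvector v of λ).

  λ = 0: largest Jordan block has size 1, contributing (x − 0)
  λ = 5: largest Jordan block has size 1, contributing (x − 5)

So m_A(x) = x*(x - 5) = x^2 - 5*x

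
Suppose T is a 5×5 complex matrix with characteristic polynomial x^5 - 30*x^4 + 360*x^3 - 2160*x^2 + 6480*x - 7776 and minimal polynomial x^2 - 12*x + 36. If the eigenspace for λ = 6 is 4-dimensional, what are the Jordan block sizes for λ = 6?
Block sizes for λ = 6: [2, 1, 1, 1]

Step 1 — from the characteristic polynomial, algebraic multiplicity of λ = 6 is 5. From dim ker(T − (6)·I) = 4, there are exactly 4 Jordan blocks for λ = 6.
Step 2 — from the minimal polynomial, the factor (x − 6)^2 tells us the largest block for λ = 6 has size 2.
Step 3 — with total size 5, 4 blocks, and largest block 2, the block sizes (in nonincreasing order) are [2, 1, 1, 1].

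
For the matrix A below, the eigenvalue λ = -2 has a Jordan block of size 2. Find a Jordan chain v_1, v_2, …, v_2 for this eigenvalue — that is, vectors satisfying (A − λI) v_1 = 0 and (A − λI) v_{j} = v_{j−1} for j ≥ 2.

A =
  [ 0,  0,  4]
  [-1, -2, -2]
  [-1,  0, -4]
A Jordan chain for λ = -2 of length 2:
v_1 = (2, -1, -1)ᵀ
v_2 = (1, 0, 0)ᵀ

Let N = A − (-2)·I. We want v_2 with N^2 v_2 = 0 but N^1 v_2 ≠ 0; then v_{j-1} := N · v_j for j = 2, …, 2.

Pick v_2 = (1, 0, 0)ᵀ.
Then v_1 = N · v_2 = (2, -1, -1)ᵀ.

Sanity check: (A − (-2)·I) v_1 = (0, 0, 0)ᵀ = 0. ✓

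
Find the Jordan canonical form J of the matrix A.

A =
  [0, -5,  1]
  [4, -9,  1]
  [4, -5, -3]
J_2(-4) ⊕ J_1(-4)

The characteristic polynomial is
  det(x·I − A) = x^3 + 12*x^2 + 48*x + 64 = (x + 4)^3

Eigenvalues and multiplicities (the geometric multiplicity of λ is n − rank(A − λI), which equals the number of Jordan blocks for λ):
  λ = -4: algebraic multiplicity = 3, geometric multiplicity = 2

Determining the block sizes for each eigenvalue:
  λ = -4: 2 blocks summing to 3 forces exactly one block of size 2 and the rest size 1 → block sizes [2, 1]

Assembling the blocks gives a Jordan form
J =
  [-4,  1,  0]
  [ 0, -4,  0]
  [ 0,  0, -4]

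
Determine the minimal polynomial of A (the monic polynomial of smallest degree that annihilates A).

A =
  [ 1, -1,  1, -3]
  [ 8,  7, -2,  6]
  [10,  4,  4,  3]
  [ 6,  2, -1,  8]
x^2 - 10*x + 25

The characteristic polynomial is χ_A(x) = (x - 5)^4, so the eigenvalues are known. The minimal polynomial is
  m_A(x) = Π_λ (x − λ)^{k_λ}
where k_λ is the size of the *largest* Jordan block for λ (equivalently, the smallest k with (A − λI)^k v = 0 for every generalised eigenvector v of λ).

  λ = 5: largest Jordan block has size 2, contributing (x − 5)^2

So m_A(x) = (x - 5)^2 = x^2 - 10*x + 25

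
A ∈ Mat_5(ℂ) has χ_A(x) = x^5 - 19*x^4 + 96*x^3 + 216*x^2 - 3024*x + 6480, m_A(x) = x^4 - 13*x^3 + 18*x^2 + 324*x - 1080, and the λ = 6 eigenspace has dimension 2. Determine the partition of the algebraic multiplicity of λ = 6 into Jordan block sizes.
Block sizes for λ = 6: [3, 1]

Step 1 — from the characteristic polynomial, algebraic multiplicity of λ = 6 is 4. From dim ker(A − (6)·I) = 2, there are exactly 2 Jordan blocks for λ = 6.
Step 2 — from the minimal polynomial, the factor (x − 6)^3 tells us the largest block for λ = 6 has size 3.
Step 3 — with total size 4, 2 blocks, and largest block 3, the block sizes (in nonincreasing order) are [3, 1].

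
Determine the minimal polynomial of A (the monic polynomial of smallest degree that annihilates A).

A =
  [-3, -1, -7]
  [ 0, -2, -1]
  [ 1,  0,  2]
x^3 + 3*x^2 + 3*x + 1

The characteristic polynomial is χ_A(x) = (x + 1)^3, so the eigenvalues are known. The minimal polynomial is
  m_A(x) = Π_λ (x − λ)^{k_λ}
where k_λ is the size of the *largest* Jordan block for λ (equivalently, the smallest k with (A − λI)^k v = 0 for every generalised eigenvector v of λ).

  λ = -1: largest Jordan block has size 3, contributing (x + 1)^3

So m_A(x) = (x + 1)^3 = x^3 + 3*x^2 + 3*x + 1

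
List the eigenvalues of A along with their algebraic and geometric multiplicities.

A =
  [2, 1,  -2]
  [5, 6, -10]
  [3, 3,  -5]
λ = 1: alg = 3, geom = 2

Step 1 — factor the characteristic polynomial to read off the algebraic multiplicities:
  χ_A(x) = (x - 1)^3

Step 2 — compute geometric multiplicities via the rank-nullity identity g(λ) = n − rank(A − λI):
  rank(A − (1)·I) = 1, so dim ker(A − (1)·I) = n − 1 = 2

Summary:
  λ = 1: algebraic multiplicity = 3, geometric multiplicity = 2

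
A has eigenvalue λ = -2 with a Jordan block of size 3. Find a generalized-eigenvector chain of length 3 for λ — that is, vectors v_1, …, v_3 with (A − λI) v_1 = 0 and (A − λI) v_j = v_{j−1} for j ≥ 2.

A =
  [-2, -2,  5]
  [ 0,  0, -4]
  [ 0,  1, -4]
A Jordan chain for λ = -2 of length 3:
v_1 = (1, 0, 0)ᵀ
v_2 = (-2, 2, 1)ᵀ
v_3 = (0, 1, 0)ᵀ

Let N = A − (-2)·I. We want v_3 with N^3 v_3 = 0 but N^2 v_3 ≠ 0; then v_{j-1} := N · v_j for j = 3, …, 2.

Pick v_3 = (0, 1, 0)ᵀ.
Then v_2 = N · v_3 = (-2, 2, 1)ᵀ.
Then v_1 = N · v_2 = (1, 0, 0)ᵀ.

Sanity check: (A − (-2)·I) v_1 = (0, 0, 0)ᵀ = 0. ✓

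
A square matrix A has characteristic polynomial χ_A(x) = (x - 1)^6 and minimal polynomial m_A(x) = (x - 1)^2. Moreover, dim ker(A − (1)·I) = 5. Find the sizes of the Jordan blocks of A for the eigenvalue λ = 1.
Block sizes for λ = 1: [2, 1, 1, 1, 1]

Step 1 — from the characteristic polynomial, algebraic multiplicity of λ = 1 is 6. From dim ker(A − (1)·I) = 5, there are exactly 5 Jordan blocks for λ = 1.
Step 2 — from the minimal polynomial, the factor (x − 1)^2 tells us the largest block for λ = 1 has size 2.
Step 3 — with total size 6, 5 blocks, and largest block 2, the block sizes (in nonincreasing order) are [2, 1, 1, 1, 1].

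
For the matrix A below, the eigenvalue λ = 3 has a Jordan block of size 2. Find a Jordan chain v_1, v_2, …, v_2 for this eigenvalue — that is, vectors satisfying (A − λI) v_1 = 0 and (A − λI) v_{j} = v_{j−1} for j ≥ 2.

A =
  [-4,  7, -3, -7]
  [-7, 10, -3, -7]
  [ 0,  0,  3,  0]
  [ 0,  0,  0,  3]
A Jordan chain for λ = 3 of length 2:
v_1 = (-7, -7, 0, 0)ᵀ
v_2 = (1, 0, 0, 0)ᵀ

Let N = A − (3)·I. We want v_2 with N^2 v_2 = 0 but N^1 v_2 ≠ 0; then v_{j-1} := N · v_j for j = 2, …, 2.

Pick v_2 = (1, 0, 0, 0)ᵀ.
Then v_1 = N · v_2 = (-7, -7, 0, 0)ᵀ.

Sanity check: (A − (3)·I) v_1 = (0, 0, 0, 0)ᵀ = 0. ✓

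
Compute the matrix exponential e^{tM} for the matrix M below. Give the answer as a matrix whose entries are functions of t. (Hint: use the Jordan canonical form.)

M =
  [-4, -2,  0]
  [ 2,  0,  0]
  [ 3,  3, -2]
e^{tM} =
  [-2*t*exp(-2*t) + exp(-2*t), -2*t*exp(-2*t), 0]
  [2*t*exp(-2*t), 2*t*exp(-2*t) + exp(-2*t), 0]
  [3*t*exp(-2*t), 3*t*exp(-2*t), exp(-2*t)]

Strategy: write M = P · J · P⁻¹ where J is a Jordan canonical form, so e^{tM} = P · e^{tJ} · P⁻¹, and e^{tJ} can be computed block-by-block.

M has Jordan form
J =
  [-2,  1,  0]
  [ 0, -2,  0]
  [ 0,  0, -2]
(up to reordering of blocks).

Per-block formulas:
  For a 2×2 Jordan block J_2(-2): exp(t · J_2(-2)) = e^(-2t)·(I + t·N), where N is the 2×2 nilpotent shift.
  For a 1×1 block at λ = -2: exp(t · [-2]) = [e^(-2t)].

After assembling e^{tJ} and conjugating by P, we get:

e^{tM} =
  [-2*t*exp(-2*t) + exp(-2*t), -2*t*exp(-2*t), 0]
  [2*t*exp(-2*t), 2*t*exp(-2*t) + exp(-2*t), 0]
  [3*t*exp(-2*t), 3*t*exp(-2*t), exp(-2*t)]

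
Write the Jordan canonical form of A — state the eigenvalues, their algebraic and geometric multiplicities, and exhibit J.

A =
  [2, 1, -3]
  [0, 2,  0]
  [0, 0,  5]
J_2(2) ⊕ J_1(5)

The characteristic polynomial is
  det(x·I − A) = x^3 - 9*x^2 + 24*x - 20 = (x - 5)*(x - 2)^2

Eigenvalues and multiplicities (the geometric multiplicity of λ is n − rank(A − λI), which equals the number of Jordan blocks for λ):
  λ = 2: algebraic multiplicity = 2, geometric multiplicity = 1
  λ = 5: algebraic multiplicity = 1, geometric multiplicity = 1

Determining the block sizes for each eigenvalue:
  λ = 2: one block (gm = 1), so the single block has size am = 2 → block sizes [2]
  λ = 5: one block (gm = 1), so the single block has size am = 1 → block sizes [1]

Assembling the blocks gives a Jordan form
J =
  [2, 1, 0]
  [0, 2, 0]
  [0, 0, 5]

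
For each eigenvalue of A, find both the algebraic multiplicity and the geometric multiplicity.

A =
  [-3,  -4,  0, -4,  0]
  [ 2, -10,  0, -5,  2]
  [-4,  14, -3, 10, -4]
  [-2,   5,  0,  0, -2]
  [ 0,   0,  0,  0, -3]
λ = -5: alg = 2, geom = 1; λ = -3: alg = 3, geom = 3

Step 1 — factor the characteristic polynomial to read off the algebraic multiplicities:
  χ_A(x) = (x + 3)^3*(x + 5)^2

Step 2 — compute geometric multiplicities via the rank-nullity identity g(λ) = n − rank(A − λI):
  rank(A − (-5)·I) = 4, so dim ker(A − (-5)·I) = n − 4 = 1
  rank(A − (-3)·I) = 2, so dim ker(A − (-3)·I) = n − 2 = 3

Summary:
  λ = -5: algebraic multiplicity = 2, geometric multiplicity = 1
  λ = -3: algebraic multiplicity = 3, geometric multiplicity = 3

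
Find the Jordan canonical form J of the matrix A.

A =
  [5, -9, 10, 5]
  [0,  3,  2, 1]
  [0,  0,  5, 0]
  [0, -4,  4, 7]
J_3(5) ⊕ J_1(5)

The characteristic polynomial is
  det(x·I − A) = x^4 - 20*x^3 + 150*x^2 - 500*x + 625 = (x - 5)^4

Eigenvalues and multiplicities (the geometric multiplicity of λ is n − rank(A − λI), which equals the number of Jordan blocks for λ):
  λ = 5: algebraic multiplicity = 4, geometric multiplicity = 2

Determining the block sizes for each eigenvalue:
  λ = 5: with am = 4 and gm = 2, the partition is not yet determined (e.g. several partitions of 4 into 2 parts exist). Let N = A − (5)·I. Computing rank(N^1) = 2, rank(N^2) = 1, rank(N^3) = 0; the number of blocks of size ≥ j is rank(N^{j−1}) − rank(N^j), giving [2, 1, 1]. So we have 1 block(s) of size 3, 1 block(s) of size 1 → block sizes [3, 1]

Assembling the blocks gives a Jordan form
J =
  [5, 1, 0, 0]
  [0, 5, 1, 0]
  [0, 0, 5, 0]
  [0, 0, 0, 5]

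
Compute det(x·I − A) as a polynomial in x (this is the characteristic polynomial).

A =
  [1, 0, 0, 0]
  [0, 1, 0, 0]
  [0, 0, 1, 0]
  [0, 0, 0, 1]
x^4 - 4*x^3 + 6*x^2 - 4*x + 1

Expanding det(x·I − A) (e.g. by cofactor expansion or by noting that A is similar to its Jordan form J, which has the same characteristic polynomial as A) gives
  χ_A(x) = x^4 - 4*x^3 + 6*x^2 - 4*x + 1
which factors as (x - 1)^4. The eigenvalues (with algebraic multiplicities) are λ = 1 with multiplicity 4.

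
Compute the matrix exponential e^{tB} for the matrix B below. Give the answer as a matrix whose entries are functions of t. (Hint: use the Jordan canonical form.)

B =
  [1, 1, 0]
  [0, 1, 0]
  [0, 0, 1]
e^{tB} =
  [exp(t), t*exp(t), 0]
  [0, exp(t), 0]
  [0, 0, exp(t)]

Strategy: write B = P · J · P⁻¹ where J is a Jordan canonical form, so e^{tB} = P · e^{tJ} · P⁻¹, and e^{tJ} can be computed block-by-block.

B has Jordan form
J =
  [1, 1, 0]
  [0, 1, 0]
  [0, 0, 1]
(up to reordering of blocks).

Per-block formulas:
  For a 1×1 block at λ = 1: exp(t · [1]) = [e^(1t)].
  For a 2×2 Jordan block J_2(1): exp(t · J_2(1)) = e^(1t)·(I + t·N), where N is the 2×2 nilpotent shift.

After assembling e^{tJ} and conjugating by P, we get:

e^{tB} =
  [exp(t), t*exp(t), 0]
  [0, exp(t), 0]
  [0, 0, exp(t)]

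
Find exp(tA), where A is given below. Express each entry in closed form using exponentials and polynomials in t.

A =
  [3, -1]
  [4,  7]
e^{tA} =
  [-2*t*exp(5*t) + exp(5*t), -t*exp(5*t)]
  [4*t*exp(5*t), 2*t*exp(5*t) + exp(5*t)]

Strategy: write A = P · J · P⁻¹ where J is a Jordan canonical form, so e^{tA} = P · e^{tJ} · P⁻¹, and e^{tJ} can be computed block-by-block.

A has Jordan form
J =
  [5, 1]
  [0, 5]
(up to reordering of blocks).

Per-block formulas:
  For a 2×2 Jordan block J_2(5): exp(t · J_2(5)) = e^(5t)·(I + t·N), where N is the 2×2 nilpotent shift.

After assembling e^{tJ} and conjugating by P, we get:

e^{tA} =
  [-2*t*exp(5*t) + exp(5*t), -t*exp(5*t)]
  [4*t*exp(5*t), 2*t*exp(5*t) + exp(5*t)]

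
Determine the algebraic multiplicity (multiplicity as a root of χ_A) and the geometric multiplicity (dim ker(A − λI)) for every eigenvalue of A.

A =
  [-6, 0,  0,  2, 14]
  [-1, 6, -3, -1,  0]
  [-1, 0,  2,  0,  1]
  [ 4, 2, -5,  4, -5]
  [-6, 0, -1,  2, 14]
λ = 1: alg = 2, geom = 1; λ = 6: alg = 3, geom = 1

Step 1 — factor the characteristic polynomial to read off the algebraic multiplicities:
  χ_A(x) = (x - 6)^3*(x - 1)^2

Step 2 — compute geometric multiplicities via the rank-nullity identity g(λ) = n − rank(A − λI):
  rank(A − (1)·I) = 4, so dim ker(A − (1)·I) = n − 4 = 1
  rank(A − (6)·I) = 4, so dim ker(A − (6)·I) = n − 4 = 1

Summary:
  λ = 1: algebraic multiplicity = 2, geometric multiplicity = 1
  λ = 6: algebraic multiplicity = 3, geometric multiplicity = 1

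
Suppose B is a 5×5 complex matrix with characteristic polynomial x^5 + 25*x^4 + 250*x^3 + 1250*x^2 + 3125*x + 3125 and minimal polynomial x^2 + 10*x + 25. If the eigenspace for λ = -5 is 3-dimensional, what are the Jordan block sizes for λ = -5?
Block sizes for λ = -5: [2, 2, 1]

Step 1 — from the characteristic polynomial, algebraic multiplicity of λ = -5 is 5. From dim ker(B − (-5)·I) = 3, there are exactly 3 Jordan blocks for λ = -5.
Step 2 — from the minimal polynomial, the factor (x + 5)^2 tells us the largest block for λ = -5 has size 2.
Step 3 — with total size 5, 3 blocks, and largest block 2, the block sizes (in nonincreasing order) are [2, 2, 1].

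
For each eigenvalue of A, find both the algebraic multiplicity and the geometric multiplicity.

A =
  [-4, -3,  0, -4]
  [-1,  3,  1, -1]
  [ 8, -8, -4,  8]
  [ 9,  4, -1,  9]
λ = 0: alg = 3, geom = 1; λ = 4: alg = 1, geom = 1

Step 1 — factor the characteristic polynomial to read off the algebraic multiplicities:
  χ_A(x) = x^3*(x - 4)

Step 2 — compute geometric multiplicities via the rank-nullity identity g(λ) = n − rank(A − λI):
  rank(A − (0)·I) = 3, so dim ker(A − (0)·I) = n − 3 = 1
  rank(A − (4)·I) = 3, so dim ker(A − (4)·I) = n − 3 = 1

Summary:
  λ = 0: algebraic multiplicity = 3, geometric multiplicity = 1
  λ = 4: algebraic multiplicity = 1, geometric multiplicity = 1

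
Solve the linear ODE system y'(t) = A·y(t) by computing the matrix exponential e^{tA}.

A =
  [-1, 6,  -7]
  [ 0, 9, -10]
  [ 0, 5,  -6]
e^{tA} =
  [exp(-t), t*exp(-t) + exp(4*t) - exp(-t), -2*t*exp(-t) - exp(4*t) + exp(-t)]
  [0, 2*exp(4*t) - exp(-t), -2*exp(4*t) + 2*exp(-t)]
  [0, exp(4*t) - exp(-t), -exp(4*t) + 2*exp(-t)]

Strategy: write A = P · J · P⁻¹ where J is a Jordan canonical form, so e^{tA} = P · e^{tJ} · P⁻¹, and e^{tJ} can be computed block-by-block.

A has Jordan form
J =
  [-1,  1, 0]
  [ 0, -1, 0]
  [ 0,  0, 4]
(up to reordering of blocks).

Per-block formulas:
  For a 2×2 Jordan block J_2(-1): exp(t · J_2(-1)) = e^(-1t)·(I + t·N), where N is the 2×2 nilpotent shift.
  For a 1×1 block at λ = 4: exp(t · [4]) = [e^(4t)].

After assembling e^{tJ} and conjugating by P, we get:

e^{tA} =
  [exp(-t), t*exp(-t) + exp(4*t) - exp(-t), -2*t*exp(-t) - exp(4*t) + exp(-t)]
  [0, 2*exp(4*t) - exp(-t), -2*exp(4*t) + 2*exp(-t)]
  [0, exp(4*t) - exp(-t), -exp(4*t) + 2*exp(-t)]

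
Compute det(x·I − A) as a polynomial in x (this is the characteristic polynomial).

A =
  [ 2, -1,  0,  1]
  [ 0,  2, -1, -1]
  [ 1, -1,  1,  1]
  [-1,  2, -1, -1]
x^4 - 4*x^3 + 6*x^2 - 4*x + 1

Expanding det(x·I − A) (e.g. by cofactor expansion or by noting that A is similar to its Jordan form J, which has the same characteristic polynomial as A) gives
  χ_A(x) = x^4 - 4*x^3 + 6*x^2 - 4*x + 1
which factors as (x - 1)^4. The eigenvalues (with algebraic multiplicities) are λ = 1 with multiplicity 4.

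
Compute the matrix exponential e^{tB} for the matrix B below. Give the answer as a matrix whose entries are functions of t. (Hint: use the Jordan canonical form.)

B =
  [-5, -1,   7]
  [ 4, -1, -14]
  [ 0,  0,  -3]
e^{tB} =
  [-2*t*exp(-3*t) + exp(-3*t), -t*exp(-3*t), 7*t*exp(-3*t)]
  [4*t*exp(-3*t), 2*t*exp(-3*t) + exp(-3*t), -14*t*exp(-3*t)]
  [0, 0, exp(-3*t)]

Strategy: write B = P · J · P⁻¹ where J is a Jordan canonical form, so e^{tB} = P · e^{tJ} · P⁻¹, and e^{tJ} can be computed block-by-block.

B has Jordan form
J =
  [-3,  1,  0]
  [ 0, -3,  0]
  [ 0,  0, -3]
(up to reordering of blocks).

Per-block formulas:
  For a 2×2 Jordan block J_2(-3): exp(t · J_2(-3)) = e^(-3t)·(I + t·N), where N is the 2×2 nilpotent shift.
  For a 1×1 block at λ = -3: exp(t · [-3]) = [e^(-3t)].

After assembling e^{tJ} and conjugating by P, we get:

e^{tB} =
  [-2*t*exp(-3*t) + exp(-3*t), -t*exp(-3*t), 7*t*exp(-3*t)]
  [4*t*exp(-3*t), 2*t*exp(-3*t) + exp(-3*t), -14*t*exp(-3*t)]
  [0, 0, exp(-3*t)]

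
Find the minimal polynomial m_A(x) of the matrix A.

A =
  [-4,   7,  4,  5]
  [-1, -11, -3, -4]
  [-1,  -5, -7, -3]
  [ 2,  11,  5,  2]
x^2 + 10*x + 25

The characteristic polynomial is χ_A(x) = (x + 5)^4, so the eigenvalues are known. The minimal polynomial is
  m_A(x) = Π_λ (x − λ)^{k_λ}
where k_λ is the size of the *largest* Jordan block for λ (equivalently, the smallest k with (A − λI)^k v = 0 for every generalised eigenvector v of λ).

  λ = -5: largest Jordan block has size 2, contributing (x + 5)^2

So m_A(x) = (x + 5)^2 = x^2 + 10*x + 25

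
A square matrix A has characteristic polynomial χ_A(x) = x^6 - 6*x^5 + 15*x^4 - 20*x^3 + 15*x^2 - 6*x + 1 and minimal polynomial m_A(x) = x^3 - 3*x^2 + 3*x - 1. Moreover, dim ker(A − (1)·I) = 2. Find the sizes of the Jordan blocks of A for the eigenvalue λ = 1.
Block sizes for λ = 1: [3, 3]

Step 1 — from the characteristic polynomial, algebraic multiplicity of λ = 1 is 6. From dim ker(A − (1)·I) = 2, there are exactly 2 Jordan blocks for λ = 1.
Step 2 — from the minimal polynomial, the factor (x − 1)^3 tells us the largest block for λ = 1 has size 3.
Step 3 — with total size 6, 2 blocks, and largest block 3, the block sizes (in nonincreasing order) are [3, 3].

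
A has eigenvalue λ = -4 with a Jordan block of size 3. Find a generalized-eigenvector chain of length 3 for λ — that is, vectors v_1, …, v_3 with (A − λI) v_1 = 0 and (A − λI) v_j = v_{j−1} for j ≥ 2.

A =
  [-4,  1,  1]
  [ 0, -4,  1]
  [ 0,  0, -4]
A Jordan chain for λ = -4 of length 3:
v_1 = (1, 0, 0)ᵀ
v_2 = (1, 1, 0)ᵀ
v_3 = (0, 0, 1)ᵀ

Let N = A − (-4)·I. We want v_3 with N^3 v_3 = 0 but N^2 v_3 ≠ 0; then v_{j-1} := N · v_j for j = 3, …, 2.

Pick v_3 = (0, 0, 1)ᵀ.
Then v_2 = N · v_3 = (1, 1, 0)ᵀ.
Then v_1 = N · v_2 = (1, 0, 0)ᵀ.

Sanity check: (A − (-4)·I) v_1 = (0, 0, 0)ᵀ = 0. ✓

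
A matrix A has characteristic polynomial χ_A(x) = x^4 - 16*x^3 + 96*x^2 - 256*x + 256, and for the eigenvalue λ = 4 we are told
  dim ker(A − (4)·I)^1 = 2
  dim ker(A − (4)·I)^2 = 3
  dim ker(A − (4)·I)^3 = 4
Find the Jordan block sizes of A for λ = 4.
Block sizes for λ = 4: [3, 1]

From the dimensions of kernels of powers, the number of Jordan blocks of size at least j is d_j − d_{j−1} where d_j = dim ker(N^j) (with d_0 = 0). Computing the differences gives [2, 1, 1].
The number of blocks of size exactly k is (#blocks of size ≥ k) − (#blocks of size ≥ k + 1), so the partition is: 1 block(s) of size 1, 1 block(s) of size 3.
In nonincreasing order the block sizes are [3, 1].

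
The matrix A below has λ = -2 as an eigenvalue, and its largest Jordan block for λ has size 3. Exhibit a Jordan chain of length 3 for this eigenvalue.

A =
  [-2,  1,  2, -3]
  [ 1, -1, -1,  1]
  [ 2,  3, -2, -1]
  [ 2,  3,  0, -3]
A Jordan chain for λ = -2 of length 3:
v_1 = (-1, 1, 1, 1)ᵀ
v_2 = (0, 1, 2, 2)ᵀ
v_3 = (1, 0, 0, 0)ᵀ

Let N = A − (-2)·I. We want v_3 with N^3 v_3 = 0 but N^2 v_3 ≠ 0; then v_{j-1} := N · v_j for j = 3, …, 2.

Pick v_3 = (1, 0, 0, 0)ᵀ.
Then v_2 = N · v_3 = (0, 1, 2, 2)ᵀ.
Then v_1 = N · v_2 = (-1, 1, 1, 1)ᵀ.

Sanity check: (A − (-2)·I) v_1 = (0, 0, 0, 0)ᵀ = 0. ✓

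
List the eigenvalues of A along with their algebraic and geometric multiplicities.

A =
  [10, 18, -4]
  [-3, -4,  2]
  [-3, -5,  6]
λ = 4: alg = 3, geom = 1

Step 1 — factor the characteristic polynomial to read off the algebraic multiplicities:
  χ_A(x) = (x - 4)^3

Step 2 — compute geometric multiplicities via the rank-nullity identity g(λ) = n − rank(A − λI):
  rank(A − (4)·I) = 2, so dim ker(A − (4)·I) = n − 2 = 1

Summary:
  λ = 4: algebraic multiplicity = 3, geometric multiplicity = 1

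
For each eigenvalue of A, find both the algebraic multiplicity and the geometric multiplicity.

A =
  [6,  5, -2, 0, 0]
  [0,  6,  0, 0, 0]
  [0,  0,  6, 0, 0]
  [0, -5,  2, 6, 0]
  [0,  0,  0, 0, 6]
λ = 6: alg = 5, geom = 4

Step 1 — factor the characteristic polynomial to read off the algebraic multiplicities:
  χ_A(x) = (x - 6)^5

Step 2 — compute geometric multiplicities via the rank-nullity identity g(λ) = n − rank(A − λI):
  rank(A − (6)·I) = 1, so dim ker(A − (6)·I) = n − 1 = 4

Summary:
  λ = 6: algebraic multiplicity = 5, geometric multiplicity = 4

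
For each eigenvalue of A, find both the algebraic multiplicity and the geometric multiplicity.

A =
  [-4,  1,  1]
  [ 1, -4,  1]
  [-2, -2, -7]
λ = -5: alg = 3, geom = 2

Step 1 — factor the characteristic polynomial to read off the algebraic multiplicities:
  χ_A(x) = (x + 5)^3

Step 2 — compute geometric multiplicities via the rank-nullity identity g(λ) = n − rank(A − λI):
  rank(A − (-5)·I) = 1, so dim ker(A − (-5)·I) = n − 1 = 2

Summary:
  λ = -5: algebraic multiplicity = 3, geometric multiplicity = 2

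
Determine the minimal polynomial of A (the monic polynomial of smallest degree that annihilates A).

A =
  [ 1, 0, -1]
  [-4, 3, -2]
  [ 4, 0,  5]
x^2 - 6*x + 9

The characteristic polynomial is χ_A(x) = (x - 3)^3, so the eigenvalues are known. The minimal polynomial is
  m_A(x) = Π_λ (x − λ)^{k_λ}
where k_λ is the size of the *largest* Jordan block for λ (equivalently, the smallest k with (A − λI)^k v = 0 for every generalised eigenvector v of λ).

  λ = 3: largest Jordan block has size 2, contributing (x − 3)^2

So m_A(x) = (x - 3)^2 = x^2 - 6*x + 9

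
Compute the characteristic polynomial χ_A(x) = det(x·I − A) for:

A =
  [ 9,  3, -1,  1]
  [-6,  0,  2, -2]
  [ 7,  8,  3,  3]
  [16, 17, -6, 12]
x^4 - 24*x^3 + 216*x^2 - 864*x + 1296

Expanding det(x·I − A) (e.g. by cofactor expansion or by noting that A is similar to its Jordan form J, which has the same characteristic polynomial as A) gives
  χ_A(x) = x^4 - 24*x^3 + 216*x^2 - 864*x + 1296
which factors as (x - 6)^4. The eigenvalues (with algebraic multiplicities) are λ = 6 with multiplicity 4.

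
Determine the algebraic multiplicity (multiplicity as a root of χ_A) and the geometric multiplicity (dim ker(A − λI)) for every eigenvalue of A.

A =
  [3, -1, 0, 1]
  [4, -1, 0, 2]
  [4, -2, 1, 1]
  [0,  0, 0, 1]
λ = 1: alg = 4, geom = 2

Step 1 — factor the characteristic polynomial to read off the algebraic multiplicities:
  χ_A(x) = (x - 1)^4

Step 2 — compute geometric multiplicities via the rank-nullity identity g(λ) = n − rank(A − λI):
  rank(A − (1)·I) = 2, so dim ker(A − (1)·I) = n − 2 = 2

Summary:
  λ = 1: algebraic multiplicity = 4, geometric multiplicity = 2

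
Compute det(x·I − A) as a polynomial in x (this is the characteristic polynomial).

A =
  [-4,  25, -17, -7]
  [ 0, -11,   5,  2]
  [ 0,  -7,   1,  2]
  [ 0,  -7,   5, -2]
x^4 + 16*x^3 + 96*x^2 + 256*x + 256

Expanding det(x·I − A) (e.g. by cofactor expansion or by noting that A is similar to its Jordan form J, which has the same characteristic polynomial as A) gives
  χ_A(x) = x^4 + 16*x^3 + 96*x^2 + 256*x + 256
which factors as (x + 4)^4. The eigenvalues (with algebraic multiplicities) are λ = -4 with multiplicity 4.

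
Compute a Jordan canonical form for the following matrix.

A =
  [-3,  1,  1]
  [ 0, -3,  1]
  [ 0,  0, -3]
J_3(-3)

The characteristic polynomial is
  det(x·I − A) = x^3 + 9*x^2 + 27*x + 27 = (x + 3)^3

Eigenvalues and multiplicities (the geometric multiplicity of λ is n − rank(A − λI), which equals the number of Jordan blocks for λ):
  λ = -3: algebraic multiplicity = 3, geometric multiplicity = 1

Determining the block sizes for each eigenvalue:
  λ = -3: one block (gm = 1), so the single block has size am = 3 → block sizes [3]

Assembling the blocks gives a Jordan form
J =
  [-3,  1,  0]
  [ 0, -3,  1]
  [ 0,  0, -3]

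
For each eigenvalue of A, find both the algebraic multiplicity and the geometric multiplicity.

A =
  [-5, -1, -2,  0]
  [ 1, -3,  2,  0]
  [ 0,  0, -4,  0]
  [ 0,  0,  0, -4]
λ = -4: alg = 4, geom = 3

Step 1 — factor the characteristic polynomial to read off the algebraic multiplicities:
  χ_A(x) = (x + 4)^4

Step 2 — compute geometric multiplicities via the rank-nullity identity g(λ) = n − rank(A − λI):
  rank(A − (-4)·I) = 1, so dim ker(A − (-4)·I) = n − 1 = 3

Summary:
  λ = -4: algebraic multiplicity = 4, geometric multiplicity = 3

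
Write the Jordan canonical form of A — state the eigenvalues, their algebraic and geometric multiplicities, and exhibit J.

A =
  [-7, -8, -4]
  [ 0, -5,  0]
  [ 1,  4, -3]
J_2(-5) ⊕ J_1(-5)

The characteristic polynomial is
  det(x·I − A) = x^3 + 15*x^2 + 75*x + 125 = (x + 5)^3

Eigenvalues and multiplicities (the geometric multiplicity of λ is n − rank(A − λI), which equals the number of Jordan blocks for λ):
  λ = -5: algebraic multiplicity = 3, geometric multiplicity = 2

Determining the block sizes for each eigenvalue:
  λ = -5: 2 blocks summing to 3 forces exactly one block of size 2 and the rest size 1 → block sizes [2, 1]

Assembling the blocks gives a Jordan form
J =
  [-5,  1,  0]
  [ 0, -5,  0]
  [ 0,  0, -5]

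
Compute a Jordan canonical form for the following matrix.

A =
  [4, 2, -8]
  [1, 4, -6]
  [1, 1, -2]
J_3(2)

The characteristic polynomial is
  det(x·I − A) = x^3 - 6*x^2 + 12*x - 8 = (x - 2)^3

Eigenvalues and multiplicities (the geometric multiplicity of λ is n − rank(A − λI), which equals the number of Jordan blocks for λ):
  λ = 2: algebraic multiplicity = 3, geometric multiplicity = 1

Determining the block sizes for each eigenvalue:
  λ = 2: one block (gm = 1), so the single block has size am = 3 → block sizes [3]

Assembling the blocks gives a Jordan form
J =
  [2, 1, 0]
  [0, 2, 1]
  [0, 0, 2]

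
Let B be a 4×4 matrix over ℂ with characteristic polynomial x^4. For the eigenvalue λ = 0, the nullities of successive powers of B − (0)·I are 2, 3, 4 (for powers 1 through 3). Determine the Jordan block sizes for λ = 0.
Block sizes for λ = 0: [3, 1]

From the dimensions of kernels of powers, the number of Jordan blocks of size at least j is d_j − d_{j−1} where d_j = dim ker(N^j) (with d_0 = 0). Computing the differences gives [2, 1, 1].
The number of blocks of size exactly k is (#blocks of size ≥ k) − (#blocks of size ≥ k + 1), so the partition is: 1 block(s) of size 1, 1 block(s) of size 3.
In nonincreasing order the block sizes are [3, 1].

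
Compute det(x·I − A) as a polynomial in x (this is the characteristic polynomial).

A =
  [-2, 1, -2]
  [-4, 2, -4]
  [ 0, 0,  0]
x^3

Expanding det(x·I − A) (e.g. by cofactor expansion or by noting that A is similar to its Jordan form J, which has the same characteristic polynomial as A) gives
  χ_A(x) = x^3
which factors as x^3. The eigenvalues (with algebraic multiplicities) are λ = 0 with multiplicity 3.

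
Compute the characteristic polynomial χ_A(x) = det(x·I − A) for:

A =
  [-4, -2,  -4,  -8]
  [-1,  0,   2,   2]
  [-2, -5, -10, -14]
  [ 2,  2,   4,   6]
x^4 + 8*x^3 + 24*x^2 + 32*x + 16

Expanding det(x·I − A) (e.g. by cofactor expansion or by noting that A is similar to its Jordan form J, which has the same characteristic polynomial as A) gives
  χ_A(x) = x^4 + 8*x^3 + 24*x^2 + 32*x + 16
which factors as (x + 2)^4. The eigenvalues (with algebraic multiplicities) are λ = -2 with multiplicity 4.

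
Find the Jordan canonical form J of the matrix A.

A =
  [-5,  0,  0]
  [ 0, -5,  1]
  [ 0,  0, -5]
J_2(-5) ⊕ J_1(-5)

The characteristic polynomial is
  det(x·I − A) = x^3 + 15*x^2 + 75*x + 125 = (x + 5)^3

Eigenvalues and multiplicities (the geometric multiplicity of λ is n − rank(A − λI), which equals the number of Jordan blocks for λ):
  λ = -5: algebraic multiplicity = 3, geometric multiplicity = 2

Determining the block sizes for each eigenvalue:
  λ = -5: 2 blocks summing to 3 forces exactly one block of size 2 and the rest size 1 → block sizes [2, 1]

Assembling the blocks gives a Jordan form
J =
  [-5,  1,  0]
  [ 0, -5,  0]
  [ 0,  0, -5]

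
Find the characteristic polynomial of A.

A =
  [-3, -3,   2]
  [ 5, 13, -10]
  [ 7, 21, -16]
x^3 + 6*x^2 + 12*x + 8

Expanding det(x·I − A) (e.g. by cofactor expansion or by noting that A is similar to its Jordan form J, which has the same characteristic polynomial as A) gives
  χ_A(x) = x^3 + 6*x^2 + 12*x + 8
which factors as (x + 2)^3. The eigenvalues (with algebraic multiplicities) are λ = -2 with multiplicity 3.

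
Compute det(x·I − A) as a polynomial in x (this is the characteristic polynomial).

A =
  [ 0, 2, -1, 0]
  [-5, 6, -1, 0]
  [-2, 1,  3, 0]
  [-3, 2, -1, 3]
x^4 - 12*x^3 + 54*x^2 - 108*x + 81

Expanding det(x·I − A) (e.g. by cofactor expansion or by noting that A is similar to its Jordan form J, which has the same characteristic polynomial as A) gives
  χ_A(x) = x^4 - 12*x^3 + 54*x^2 - 108*x + 81
which factors as (x - 3)^4. The eigenvalues (with algebraic multiplicities) are λ = 3 with multiplicity 4.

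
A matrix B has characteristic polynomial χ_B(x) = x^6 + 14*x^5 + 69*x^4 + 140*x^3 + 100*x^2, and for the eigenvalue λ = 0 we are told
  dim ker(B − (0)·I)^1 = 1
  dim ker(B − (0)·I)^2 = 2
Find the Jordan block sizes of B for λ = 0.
Block sizes for λ = 0: [2]

From the dimensions of kernels of powers, the number of Jordan blocks of size at least j is d_j − d_{j−1} where d_j = dim ker(N^j) (with d_0 = 0). Computing the differences gives [1, 1].
The number of blocks of size exactly k is (#blocks of size ≥ k) − (#blocks of size ≥ k + 1), so the partition is: 1 block(s) of size 2.
In nonincreasing order the block sizes are [2].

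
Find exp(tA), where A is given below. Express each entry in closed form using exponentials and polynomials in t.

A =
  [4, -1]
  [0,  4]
e^{tA} =
  [exp(4*t), -t*exp(4*t)]
  [0, exp(4*t)]

Strategy: write A = P · J · P⁻¹ where J is a Jordan canonical form, so e^{tA} = P · e^{tJ} · P⁻¹, and e^{tJ} can be computed block-by-block.

A has Jordan form
J =
  [4, 1]
  [0, 4]
(up to reordering of blocks).

Per-block formulas:
  For a 2×2 Jordan block J_2(4): exp(t · J_2(4)) = e^(4t)·(I + t·N), where N is the 2×2 nilpotent shift.

After assembling e^{tJ} and conjugating by P, we get:

e^{tA} =
  [exp(4*t), -t*exp(4*t)]
  [0, exp(4*t)]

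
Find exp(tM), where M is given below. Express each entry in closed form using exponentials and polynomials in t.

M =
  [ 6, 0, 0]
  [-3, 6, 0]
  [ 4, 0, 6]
e^{tM} =
  [exp(6*t), 0, 0]
  [-3*t*exp(6*t), exp(6*t), 0]
  [4*t*exp(6*t), 0, exp(6*t)]

Strategy: write M = P · J · P⁻¹ where J is a Jordan canonical form, so e^{tM} = P · e^{tJ} · P⁻¹, and e^{tJ} can be computed block-by-block.

M has Jordan form
J =
  [6, 1, 0]
  [0, 6, 0]
  [0, 0, 6]
(up to reordering of blocks).

Per-block formulas:
  For a 1×1 block at λ = 6: exp(t · [6]) = [e^(6t)].
  For a 2×2 Jordan block J_2(6): exp(t · J_2(6)) = e^(6t)·(I + t·N), where N is the 2×2 nilpotent shift.

After assembling e^{tJ} and conjugating by P, we get:

e^{tM} =
  [exp(6*t), 0, 0]
  [-3*t*exp(6*t), exp(6*t), 0]
  [4*t*exp(6*t), 0, exp(6*t)]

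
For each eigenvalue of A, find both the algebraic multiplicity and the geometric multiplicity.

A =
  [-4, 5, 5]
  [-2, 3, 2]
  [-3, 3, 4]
λ = 1: alg = 3, geom = 2

Step 1 — factor the characteristic polynomial to read off the algebraic multiplicities:
  χ_A(x) = (x - 1)^3

Step 2 — compute geometric multiplicities via the rank-nullity identity g(λ) = n − rank(A − λI):
  rank(A − (1)·I) = 1, so dim ker(A − (1)·I) = n − 1 = 2

Summary:
  λ = 1: algebraic multiplicity = 3, geometric multiplicity = 2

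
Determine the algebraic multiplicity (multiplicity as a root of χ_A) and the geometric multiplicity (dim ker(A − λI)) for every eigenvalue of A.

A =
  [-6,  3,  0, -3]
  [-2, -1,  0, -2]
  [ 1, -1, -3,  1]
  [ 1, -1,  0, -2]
λ = -3: alg = 4, geom = 3

Step 1 — factor the characteristic polynomial to read off the algebraic multiplicities:
  χ_A(x) = (x + 3)^4

Step 2 — compute geometric multiplicities via the rank-nullity identity g(λ) = n − rank(A − λI):
  rank(A − (-3)·I) = 1, so dim ker(A − (-3)·I) = n − 1 = 3

Summary:
  λ = -3: algebraic multiplicity = 4, geometric multiplicity = 3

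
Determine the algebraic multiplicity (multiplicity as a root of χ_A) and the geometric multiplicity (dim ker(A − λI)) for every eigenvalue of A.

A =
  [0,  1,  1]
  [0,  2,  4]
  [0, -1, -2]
λ = 0: alg = 3, geom = 1

Step 1 — factor the characteristic polynomial to read off the algebraic multiplicities:
  χ_A(x) = x^3

Step 2 — compute geometric multiplicities via the rank-nullity identity g(λ) = n − rank(A − λI):
  rank(A − (0)·I) = 2, so dim ker(A − (0)·I) = n − 2 = 1

Summary:
  λ = 0: algebraic multiplicity = 3, geometric multiplicity = 1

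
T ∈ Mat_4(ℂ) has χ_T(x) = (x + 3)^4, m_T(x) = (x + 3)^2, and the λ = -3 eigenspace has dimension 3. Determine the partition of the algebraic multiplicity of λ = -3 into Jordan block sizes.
Block sizes for λ = -3: [2, 1, 1]

Step 1 — from the characteristic polynomial, algebraic multiplicity of λ = -3 is 4. From dim ker(T − (-3)·I) = 3, there are exactly 3 Jordan blocks for λ = -3.
Step 2 — from the minimal polynomial, the factor (x + 3)^2 tells us the largest block for λ = -3 has size 2.
Step 3 — with total size 4, 3 blocks, and largest block 2, the block sizes (in nonincreasing order) are [2, 1, 1].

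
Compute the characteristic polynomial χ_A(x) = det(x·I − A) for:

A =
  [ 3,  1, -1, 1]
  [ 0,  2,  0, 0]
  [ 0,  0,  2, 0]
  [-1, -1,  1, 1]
x^4 - 8*x^3 + 24*x^2 - 32*x + 16

Expanding det(x·I − A) (e.g. by cofactor expansion or by noting that A is similar to its Jordan form J, which has the same characteristic polynomial as A) gives
  χ_A(x) = x^4 - 8*x^3 + 24*x^2 - 32*x + 16
which factors as (x - 2)^4. The eigenvalues (with algebraic multiplicities) are λ = 2 with multiplicity 4.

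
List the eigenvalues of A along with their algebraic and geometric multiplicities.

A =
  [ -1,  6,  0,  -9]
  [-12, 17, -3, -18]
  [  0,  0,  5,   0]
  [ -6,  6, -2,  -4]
λ = 2: alg = 1, geom = 1; λ = 5: alg = 3, geom = 2

Step 1 — factor the characteristic polynomial to read off the algebraic multiplicities:
  χ_A(x) = (x - 5)^3*(x - 2)

Step 2 — compute geometric multiplicities via the rank-nullity identity g(λ) = n − rank(A − λI):
  rank(A − (2)·I) = 3, so dim ker(A − (2)·I) = n − 3 = 1
  rank(A − (5)·I) = 2, so dim ker(A − (5)·I) = n − 2 = 2

Summary:
  λ = 2: algebraic multiplicity = 1, geometric multiplicity = 1
  λ = 5: algebraic multiplicity = 3, geometric multiplicity = 2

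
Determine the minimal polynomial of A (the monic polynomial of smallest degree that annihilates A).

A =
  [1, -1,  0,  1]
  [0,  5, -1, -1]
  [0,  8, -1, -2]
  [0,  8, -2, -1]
x^3 - 3*x^2 + 3*x - 1

The characteristic polynomial is χ_A(x) = (x - 1)^4, so the eigenvalues are known. The minimal polynomial is
  m_A(x) = Π_λ (x − λ)^{k_λ}
where k_λ is the size of the *largest* Jordan block for λ (equivalently, the smallest k with (A − λI)^k v = 0 for every generalised eigenvector v of λ).

  λ = 1: largest Jordan block has size 3, contributing (x − 1)^3

So m_A(x) = (x - 1)^3 = x^3 - 3*x^2 + 3*x - 1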